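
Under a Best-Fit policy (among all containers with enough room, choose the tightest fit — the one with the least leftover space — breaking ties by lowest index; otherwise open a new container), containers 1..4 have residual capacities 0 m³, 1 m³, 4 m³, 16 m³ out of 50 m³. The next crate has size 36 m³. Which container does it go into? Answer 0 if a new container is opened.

No container has ≥ 36 m³ free, so a new container is opened.

0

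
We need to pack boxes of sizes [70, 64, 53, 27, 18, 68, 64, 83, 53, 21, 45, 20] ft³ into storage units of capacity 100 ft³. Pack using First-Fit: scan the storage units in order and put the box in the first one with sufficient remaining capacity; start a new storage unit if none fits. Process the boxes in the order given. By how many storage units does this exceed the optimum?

0

First-Fit: [70,27] [64,18] [53,21,20] [68] [64] [83] [53,45] → 7 storage units.
7 boxes exceed 50 ft³ (half the capacity), and no two of those can share a storage unit, so at least 7 storage units are needed.
So 7 is already optimal.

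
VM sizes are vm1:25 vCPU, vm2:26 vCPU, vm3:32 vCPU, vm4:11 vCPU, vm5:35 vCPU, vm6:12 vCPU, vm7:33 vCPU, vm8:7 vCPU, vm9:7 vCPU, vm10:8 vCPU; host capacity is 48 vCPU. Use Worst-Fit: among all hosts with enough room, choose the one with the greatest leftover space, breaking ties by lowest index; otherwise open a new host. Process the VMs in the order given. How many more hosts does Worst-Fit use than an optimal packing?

Worst-Fit: [25,11] [26,12] [32,7] [35,8] [33,7] → 5 hosts.
Total size 196 vCPU; any packing needs at least ⌈196/48⌉ = 5 hosts.
So 5 is already optimal.

0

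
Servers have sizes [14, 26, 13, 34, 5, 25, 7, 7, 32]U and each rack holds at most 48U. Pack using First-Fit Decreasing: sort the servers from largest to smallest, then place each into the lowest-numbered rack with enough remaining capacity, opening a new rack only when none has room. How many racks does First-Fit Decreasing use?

Sorted descending: 34, 32, 26, 25, 14, 13, 7, 7, 5.
rack 1: place 34U, 14U left
rack 2: place 32U, 16U left
rack 3: place 26U, 22U left
rack 4: place 25U, 23U left
rack 1: place 14U, 0U left
rack 2: place 13U, 3U left
rack 3: place 7U, 15U left
rack 3: place 7U, 8U left
rack 3: place 5U, 3U left
Final racks: [34,14] [32,13] [26,7,7,5] [25].

4 racks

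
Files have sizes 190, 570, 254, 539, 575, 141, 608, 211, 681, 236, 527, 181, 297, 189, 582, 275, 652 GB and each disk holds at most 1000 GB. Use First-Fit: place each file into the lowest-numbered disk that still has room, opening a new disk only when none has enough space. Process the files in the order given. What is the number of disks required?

disk 1: place 190 GB, 810 GB left
disk 1: place 570 GB, 240 GB left
disk 2: place 254 GB, 746 GB left
disk 2: place 539 GB, 207 GB left
disk 3: place 575 GB, 425 GB left
disk 1: place 141 GB, 99 GB left
disk 4: place 608 GB, 392 GB left
disk 3: place 211 GB, 214 GB left
disk 5: place 681 GB, 319 GB left
disk 4: place 236 GB, 156 GB left
disk 6: place 527 GB, 473 GB left
disk 2: place 181 GB, 26 GB left
disk 5: place 297 GB, 22 GB left
disk 3: place 189 GB, 25 GB left
disk 7: place 582 GB, 418 GB left
disk 6: place 275 GB, 198 GB left
disk 8: place 652 GB, 348 GB left

8 disks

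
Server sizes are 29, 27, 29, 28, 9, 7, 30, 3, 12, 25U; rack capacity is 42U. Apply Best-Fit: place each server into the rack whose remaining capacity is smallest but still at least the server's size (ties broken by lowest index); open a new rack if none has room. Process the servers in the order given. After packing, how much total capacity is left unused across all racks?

53

29U → rack 1 (remaining 13U)
27U → rack 2 (remaining 15U)
29U → rack 3 (remaining 13U)
28U → rack 4 (remaining 14U)
9U → rack 1 (remaining 4U)
7U → rack 3 (remaining 6U)
30U → rack 5 (remaining 12U)
3U → rack 1 (remaining 1U)
12U → rack 5 (remaining 0U)
25U → rack 6 (remaining 17U)
6 racks × 42U = 252U; used 199U; unused 53U.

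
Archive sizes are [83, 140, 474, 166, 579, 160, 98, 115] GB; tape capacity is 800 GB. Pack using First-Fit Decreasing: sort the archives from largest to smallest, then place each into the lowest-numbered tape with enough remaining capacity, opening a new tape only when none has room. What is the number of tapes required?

Sorted descending: 579, 474, 166, 160, 140, 115, 98, 83.
Put 579 GB in tape 1; 221 GB remain.
Put 474 GB in tape 2; 326 GB remain.
Put 166 GB in tape 1; 55 GB remain.
Put 160 GB in tape 2; 166 GB remain.
Put 140 GB in tape 2; 26 GB remain.
Put 115 GB in tape 3; 685 GB remain.
Put 98 GB in tape 3; 587 GB remain.
Put 83 GB in tape 3; 504 GB remain.

3 tapes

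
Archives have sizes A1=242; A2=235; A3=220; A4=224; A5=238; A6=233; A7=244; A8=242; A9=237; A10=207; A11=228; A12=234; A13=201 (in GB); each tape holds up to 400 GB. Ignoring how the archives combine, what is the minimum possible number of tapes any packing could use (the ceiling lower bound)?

Total size = 242 + 235 + 220 + 224 + 238 + 233 + 244 + 242 + 237 + 207 + 228 + 234 + 201 = 2985 GB.
⌈2985 / 400⌉ = 8.

8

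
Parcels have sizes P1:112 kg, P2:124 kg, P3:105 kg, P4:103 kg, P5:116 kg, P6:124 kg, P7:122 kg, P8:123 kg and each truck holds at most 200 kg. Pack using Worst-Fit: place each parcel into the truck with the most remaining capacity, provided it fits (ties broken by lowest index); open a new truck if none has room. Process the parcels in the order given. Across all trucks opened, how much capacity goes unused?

Put P1 (112 kg) in truck 1; 88 kg remain.
Put P2 (124 kg) in truck 2; 76 kg remain.
Put P3 (105 kg) in truck 3; 95 kg remain.
Put P4 (103 kg) in truck 4; 97 kg remain.
Put P5 (116 kg) in truck 5; 84 kg remain.
Put P6 (124 kg) in truck 6; 76 kg remain.
Put P7 (122 kg) in truck 7; 78 kg remain.
Put P8 (123 kg) in truck 8; 77 kg remain.
8 trucks × 200 kg = 1600 kg; used 929 kg; unused 671 kg.

671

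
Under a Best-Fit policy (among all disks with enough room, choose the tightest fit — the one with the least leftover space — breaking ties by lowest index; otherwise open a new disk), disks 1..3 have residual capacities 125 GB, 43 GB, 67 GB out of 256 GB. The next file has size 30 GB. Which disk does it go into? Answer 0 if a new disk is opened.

Disks with room: disk 1 (125 GB), disk 2 (43 GB), disk 3 (67 GB).
Tightest fit is disk 2 with 43 GB free.

2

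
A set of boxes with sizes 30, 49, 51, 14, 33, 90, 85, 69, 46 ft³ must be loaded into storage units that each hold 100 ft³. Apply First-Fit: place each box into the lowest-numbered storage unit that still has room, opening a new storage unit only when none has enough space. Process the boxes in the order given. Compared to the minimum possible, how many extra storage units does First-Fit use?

First-Fit: [30,49,14] [51,33] [90] [85] [69] [46] → 6 storage units.
Total size 467 ft³; any packing needs at least ⌈467/100⌉ = 5 storage units.
An optimal packing achieves that bound: [90] [85,14] [69,30] [51,49] [46,33] → 5 storage units.
Excess: 6 − 5 = 1.

1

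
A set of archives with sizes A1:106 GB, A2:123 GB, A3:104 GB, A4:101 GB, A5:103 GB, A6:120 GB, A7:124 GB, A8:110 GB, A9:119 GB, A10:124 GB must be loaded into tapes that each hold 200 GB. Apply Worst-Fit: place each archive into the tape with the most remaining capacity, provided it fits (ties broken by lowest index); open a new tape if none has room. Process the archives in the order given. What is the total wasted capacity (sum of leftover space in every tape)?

866

Put A1 (106 GB) in tape 1; 94 GB remain.
Put A2 (123 GB) in tape 2; 77 GB remain.
Put A3 (104 GB) in tape 3; 96 GB remain.
Put A4 (101 GB) in tape 4; 99 GB remain.
Put A5 (103 GB) in tape 5; 97 GB remain.
Put A6 (120 GB) in tape 6; 80 GB remain.
Put A7 (124 GB) in tape 7; 76 GB remain.
Put A8 (110 GB) in tape 8; 90 GB remain.
Put A9 (119 GB) in tape 9; 81 GB remain.
Put A10 (124 GB) in tape 10; 76 GB remain.
10 tapes × 200 GB = 2000 GB; used 1134 GB; unused 866 GB.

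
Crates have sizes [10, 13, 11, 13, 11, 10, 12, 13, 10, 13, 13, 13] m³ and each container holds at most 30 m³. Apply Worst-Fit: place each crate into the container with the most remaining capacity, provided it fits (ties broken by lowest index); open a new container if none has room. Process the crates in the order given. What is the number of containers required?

6

container 1: place 10 m³, 20 m³ left
container 1: place 13 m³, 7 m³ left
container 2: place 11 m³, 19 m³ left
container 2: place 13 m³, 6 m³ left
container 3: place 11 m³, 19 m³ left
container 3: place 10 m³, 9 m³ left
container 4: place 12 m³, 18 m³ left
container 4: place 13 m³, 5 m³ left
container 5: place 10 m³, 20 m³ left
container 5: place 13 m³, 7 m³ left
container 6: place 13 m³, 17 m³ left
container 6: place 13 m³, 4 m³ left
Final containers: [10,13] [11,13] [11,10] [12,13] [10,13] [13,13].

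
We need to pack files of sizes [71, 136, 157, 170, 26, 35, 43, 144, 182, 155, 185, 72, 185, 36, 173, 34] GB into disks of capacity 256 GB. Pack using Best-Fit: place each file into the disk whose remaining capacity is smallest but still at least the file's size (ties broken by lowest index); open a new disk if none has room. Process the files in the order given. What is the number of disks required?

9

Put 71 GB in disk 1; 185 GB remain.
Put 136 GB in disk 1; 49 GB remain.
Put 157 GB in disk 2; 99 GB remain.
Put 170 GB in disk 3; 86 GB remain.
Put 26 GB in disk 1; 23 GB remain.
Put 35 GB in disk 3; 51 GB remain.
Put 43 GB in disk 3; 8 GB remain.
Put 144 GB in disk 4; 112 GB remain.
Put 182 GB in disk 5; 74 GB remain.
Put 155 GB in disk 6; 101 GB remain.
Put 185 GB in disk 7; 71 GB remain.
Put 72 GB in disk 5; 2 GB remain.
Put 185 GB in disk 8; 71 GB remain.
Put 36 GB in disk 7; 35 GB remain.
Put 173 GB in disk 9; 83 GB remain.
Put 34 GB in disk 7; 1 GB remain.
Final disks: [71,136,26] [157] [170,35,43] [144] [182,72] [155] [185,36,34] [185] [173].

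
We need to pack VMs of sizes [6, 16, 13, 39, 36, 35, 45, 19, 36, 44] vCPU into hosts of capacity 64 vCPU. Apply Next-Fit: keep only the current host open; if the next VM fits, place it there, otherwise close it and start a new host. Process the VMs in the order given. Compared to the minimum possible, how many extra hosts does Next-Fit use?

Next-Fit: [6,16,13] [39] [36] [35] [45,19] [36] [44] → 7 hosts.
6 VMs exceed 32 vCPU (half the capacity), and no two of those can share a host, so at least 6 hosts are needed.
An optimal packing achieves that bound: [45,19] [44,16] [39,13,6] [36] [36] [35] → 6 hosts.
Excess: 7 − 6 = 1.

1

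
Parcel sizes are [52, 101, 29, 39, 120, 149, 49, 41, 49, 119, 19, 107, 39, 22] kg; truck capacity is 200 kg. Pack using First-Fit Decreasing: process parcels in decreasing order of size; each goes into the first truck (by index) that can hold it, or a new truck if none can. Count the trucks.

5 trucks

Sorted descending: 149, 120, 119, 107, 101, 52, 49, 49, 41, 39, 39, 29, 22, 19.
149 kg → truck 1 (remaining 51 kg)
120 kg → truck 2 (remaining 80 kg)
119 kg → truck 3 (remaining 81 kg)
107 kg → truck 4 (remaining 93 kg)
101 kg → truck 5 (remaining 99 kg)
52 kg → truck 2 (remaining 28 kg)
49 kg → truck 1 (remaining 2 kg)
49 kg → truck 3 (remaining 32 kg)
41 kg → truck 4 (remaining 52 kg)
39 kg → truck 4 (remaining 13 kg)
39 kg → truck 5 (remaining 60 kg)
29 kg → truck 3 (remaining 3 kg)
22 kg → truck 2 (remaining 6 kg)
19 kg → truck 5 (remaining 41 kg)
Final trucks: [149,49] [120,52,22] [119,49,29] [107,41,39] [101,39,19].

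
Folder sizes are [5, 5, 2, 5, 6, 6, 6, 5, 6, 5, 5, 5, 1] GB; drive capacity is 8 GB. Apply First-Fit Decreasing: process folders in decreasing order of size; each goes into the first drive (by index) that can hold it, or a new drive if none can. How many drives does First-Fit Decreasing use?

Sorted descending: 6, 6, 6, 6, 5, 5, 5, 5, 5, 5, 5, 2, 1.
drive 1: place 6 GB, 2 GB left
drive 2: place 6 GB, 2 GB left
drive 3: place 6 GB, 2 GB left
drive 4: place 6 GB, 2 GB left
drive 5: place 5 GB, 3 GB left
drive 6: place 5 GB, 3 GB left
drive 7: place 5 GB, 3 GB left
drive 8: place 5 GB, 3 GB left
drive 9: place 5 GB, 3 GB left
drive 10: place 5 GB, 3 GB left
drive 11: place 5 GB, 3 GB left
drive 1: place 2 GB, 0 GB left
drive 2: place 1 GB, 1 GB left

11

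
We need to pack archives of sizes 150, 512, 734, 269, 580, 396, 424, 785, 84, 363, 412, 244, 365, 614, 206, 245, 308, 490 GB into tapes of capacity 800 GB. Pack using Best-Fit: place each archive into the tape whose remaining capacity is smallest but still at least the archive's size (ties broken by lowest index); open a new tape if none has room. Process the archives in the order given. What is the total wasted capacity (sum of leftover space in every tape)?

Put 150 GB in tape 1; 650 GB remain.
Put 512 GB in tape 1; 138 GB remain.
Put 734 GB in tape 2; 66 GB remain.
Put 269 GB in tape 3; 531 GB remain.
Put 580 GB in tape 4; 220 GB remain.
Put 396 GB in tape 3; 135 GB remain.
Put 424 GB in tape 5; 376 GB remain.
Put 785 GB in tape 6; 15 GB remain.
Put 84 GB in tape 3; 51 GB remain.
Put 363 GB in tape 5; 13 GB remain.
Put 412 GB in tape 7; 388 GB remain.
Put 244 GB in tape 7; 144 GB remain.
Put 365 GB in tape 8; 435 GB remain.
Put 614 GB in tape 9; 186 GB remain.
Put 206 GB in tape 4; 14 GB remain.
Put 245 GB in tape 8; 190 GB remain.
Put 308 GB in tape 10; 492 GB remain.
Put 490 GB in tape 10; 2 GB remain.
10 tapes × 800 GB = 8000 GB; used 7181 GB; unused 819 GB.

819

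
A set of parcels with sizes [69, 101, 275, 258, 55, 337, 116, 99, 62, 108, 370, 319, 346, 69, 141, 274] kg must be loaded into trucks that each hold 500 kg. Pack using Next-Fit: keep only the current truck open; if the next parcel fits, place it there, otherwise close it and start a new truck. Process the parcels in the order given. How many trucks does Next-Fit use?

69 kg → truck 1 (remaining 431 kg)
101 kg → truck 1 (remaining 330 kg)
275 kg → truck 1 (remaining 55 kg)
258 kg → truck 2 (remaining 242 kg)
55 kg → truck 2 (remaining 187 kg)
337 kg → truck 3 (remaining 163 kg)
116 kg → truck 3 (remaining 47 kg)
99 kg → truck 4 (remaining 401 kg)
62 kg → truck 4 (remaining 339 kg)
108 kg → truck 4 (remaining 231 kg)
370 kg → truck 5 (remaining 130 kg)
319 kg → truck 6 (remaining 181 kg)
346 kg → truck 7 (remaining 154 kg)
69 kg → truck 7 (remaining 85 kg)
141 kg → truck 8 (remaining 359 kg)
274 kg → truck 8 (remaining 85 kg)

8 trucks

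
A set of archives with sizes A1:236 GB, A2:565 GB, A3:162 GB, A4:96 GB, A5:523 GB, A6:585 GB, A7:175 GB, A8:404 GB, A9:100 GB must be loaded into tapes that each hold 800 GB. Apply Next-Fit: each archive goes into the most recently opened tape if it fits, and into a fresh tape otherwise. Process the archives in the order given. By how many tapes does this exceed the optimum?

1

Next-Fit: [236] [565,162] [96,523] [585,175] [404,100] → 5 tapes.
Total size 2846 GB; any packing needs at least ⌈2846/800⌉ = 4 tapes.
An optimal packing achieves that bound: [585,175] [565,162] [523,236] [404,100,96] → 4 tapes.
Excess: 5 − 4 = 1.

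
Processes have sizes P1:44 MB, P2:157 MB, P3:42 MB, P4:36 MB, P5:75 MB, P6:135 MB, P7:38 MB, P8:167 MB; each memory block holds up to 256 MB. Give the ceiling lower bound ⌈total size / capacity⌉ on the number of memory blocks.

3

Total size = 44 + 157 + 42 + 36 + 75 + 135 + 38 + 167 = 694 MB.
⌈694 / 256⌉ = 3.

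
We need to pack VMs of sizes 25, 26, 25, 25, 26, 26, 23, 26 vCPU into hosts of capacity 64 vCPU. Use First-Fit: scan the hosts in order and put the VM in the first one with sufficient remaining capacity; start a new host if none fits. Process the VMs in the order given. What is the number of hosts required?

host 1: place 25 vCPU, 39 vCPU left
host 1: place 26 vCPU, 13 vCPU left
host 2: place 25 vCPU, 39 vCPU left
host 2: place 25 vCPU, 14 vCPU left
host 3: place 26 vCPU, 38 vCPU left
host 3: place 26 vCPU, 12 vCPU left
host 4: place 23 vCPU, 41 vCPU left
host 4: place 26 vCPU, 15 vCPU left

4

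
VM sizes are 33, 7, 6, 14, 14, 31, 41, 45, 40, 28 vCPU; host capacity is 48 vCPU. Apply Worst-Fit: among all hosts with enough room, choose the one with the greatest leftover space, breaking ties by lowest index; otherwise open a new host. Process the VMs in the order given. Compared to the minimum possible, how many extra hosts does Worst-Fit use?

1

Worst-Fit: [33,7,6] [14,14] [31] [41] [45] [40] [28] → 7 hosts.
Total size 259 vCPU; any packing needs at least ⌈259/48⌉ = 6 hosts.
An optimal packing achieves that bound: [45] [41,7] [40,6] [33,14] [31,14] [28] → 6 hosts.
Excess: 7 − 6 = 1.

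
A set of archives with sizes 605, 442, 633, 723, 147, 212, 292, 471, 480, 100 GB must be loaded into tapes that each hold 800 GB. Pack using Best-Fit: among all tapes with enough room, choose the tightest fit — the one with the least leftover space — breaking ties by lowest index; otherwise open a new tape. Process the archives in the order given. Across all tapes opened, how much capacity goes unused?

695

Put 605 GB in tape 1; 195 GB remain.
Put 442 GB in tape 2; 358 GB remain.
Put 633 GB in tape 3; 167 GB remain.
Put 723 GB in tape 4; 77 GB remain.
Put 147 GB in tape 3; 20 GB remain.
Put 212 GB in tape 2; 146 GB remain.
Put 292 GB in tape 5; 508 GB remain.
Put 471 GB in tape 5; 37 GB remain.
Put 480 GB in tape 6; 320 GB remain.
Put 100 GB in tape 2; 46 GB remain.
6 tapes × 800 GB = 4800 GB; used 4105 GB; unused 695 GB.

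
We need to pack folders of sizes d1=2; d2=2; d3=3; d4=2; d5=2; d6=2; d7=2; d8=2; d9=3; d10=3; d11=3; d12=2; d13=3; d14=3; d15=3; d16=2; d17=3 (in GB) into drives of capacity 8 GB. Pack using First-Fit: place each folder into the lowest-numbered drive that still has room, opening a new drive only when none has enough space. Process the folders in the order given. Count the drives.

drive 1: place d1 (2 GB), 6 GB left
drive 1: place d2 (2 GB), 4 GB left
drive 1: place d3 (3 GB), 1 GB left
drive 2: place d4 (2 GB), 6 GB left
drive 2: place d5 (2 GB), 4 GB left
drive 2: place d6 (2 GB), 2 GB left
drive 2: place d7 (2 GB), 0 GB left
drive 3: place d8 (2 GB), 6 GB left
drive 3: place d9 (3 GB), 3 GB left
drive 3: place d10 (3 GB), 0 GB left
drive 4: place d11 (3 GB), 5 GB left
drive 4: place d12 (2 GB), 3 GB left
drive 4: place d13 (3 GB), 0 GB left
drive 5: place d14 (3 GB), 5 GB left
drive 5: place d15 (3 GB), 2 GB left
drive 5: place d16 (2 GB), 0 GB left
drive 6: place d17 (3 GB), 5 GB left
Final drives: [2,2,3] [2,2,2,2] [2,3,3] [3,2,3] [3,3,2] [3].

6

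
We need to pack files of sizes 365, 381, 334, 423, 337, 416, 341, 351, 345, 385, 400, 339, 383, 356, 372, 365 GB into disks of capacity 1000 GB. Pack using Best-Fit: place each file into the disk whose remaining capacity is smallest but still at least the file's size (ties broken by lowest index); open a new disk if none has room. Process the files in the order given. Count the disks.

8 disks

365 GB → disk 1 (remaining 635 GB)
381 GB → disk 1 (remaining 254 GB)
334 GB → disk 2 (remaining 666 GB)
423 GB → disk 2 (remaining 243 GB)
337 GB → disk 3 (remaining 663 GB)
416 GB → disk 3 (remaining 247 GB)
341 GB → disk 4 (remaining 659 GB)
351 GB → disk 4 (remaining 308 GB)
345 GB → disk 5 (remaining 655 GB)
385 GB → disk 5 (remaining 270 GB)
400 GB → disk 6 (remaining 600 GB)
339 GB → disk 6 (remaining 261 GB)
383 GB → disk 7 (remaining 617 GB)
356 GB → disk 7 (remaining 261 GB)
372 GB → disk 8 (remaining 628 GB)
365 GB → disk 8 (remaining 263 GB)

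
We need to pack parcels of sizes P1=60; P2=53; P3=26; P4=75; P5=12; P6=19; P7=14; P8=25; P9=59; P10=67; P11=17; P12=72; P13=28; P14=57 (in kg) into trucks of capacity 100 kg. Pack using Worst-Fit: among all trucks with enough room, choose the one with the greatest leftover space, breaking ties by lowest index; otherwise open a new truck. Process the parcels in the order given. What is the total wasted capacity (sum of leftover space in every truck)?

Put P1 (60 kg) in truck 1; 40 kg remain.
Put P2 (53 kg) in truck 2; 47 kg remain.
Put P3 (26 kg) in truck 2; 21 kg remain.
Put P4 (75 kg) in truck 3; 25 kg remain.
Put P5 (12 kg) in truck 1; 28 kg remain.
Put P6 (19 kg) in truck 1; 9 kg remain.
Put P7 (14 kg) in truck 3; 11 kg remain.
Put P8 (25 kg) in truck 4; 75 kg remain.
Put P9 (59 kg) in truck 4; 16 kg remain.
Put P10 (67 kg) in truck 5; 33 kg remain.
Put P11 (17 kg) in truck 5; 16 kg remain.
Put P12 (72 kg) in truck 6; 28 kg remain.
Put P13 (28 kg) in truck 6; 0 kg remain.
Put P14 (57 kg) in truck 7; 43 kg remain.
7 trucks × 100 kg = 700 kg; used 584 kg; unused 116 kg.

116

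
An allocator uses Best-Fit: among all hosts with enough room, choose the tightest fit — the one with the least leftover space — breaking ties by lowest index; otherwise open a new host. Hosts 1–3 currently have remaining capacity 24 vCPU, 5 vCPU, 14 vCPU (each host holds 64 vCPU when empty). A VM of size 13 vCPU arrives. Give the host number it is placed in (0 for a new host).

Hosts with room: host 1 (24 vCPU), host 3 (14 vCPU).
Tightest fit is host 3 with 14 vCPU free.

3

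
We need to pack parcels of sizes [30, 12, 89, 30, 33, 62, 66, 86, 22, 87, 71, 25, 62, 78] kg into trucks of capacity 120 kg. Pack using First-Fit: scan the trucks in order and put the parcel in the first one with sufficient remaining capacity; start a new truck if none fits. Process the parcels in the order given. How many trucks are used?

truck 1: place 30 kg, 90 kg left
truck 1: place 12 kg, 78 kg left
truck 2: place 89 kg, 31 kg left
truck 1: place 30 kg, 48 kg left
truck 1: place 33 kg, 15 kg left
truck 3: place 62 kg, 58 kg left
truck 4: place 66 kg, 54 kg left
truck 5: place 86 kg, 34 kg left
truck 2: place 22 kg, 9 kg left
truck 6: place 87 kg, 33 kg left
truck 7: place 71 kg, 49 kg left
truck 3: place 25 kg, 33 kg left
truck 8: place 62 kg, 58 kg left
truck 9: place 78 kg, 42 kg left
Final trucks: [30,12,30,33] [89,22] [62,25] [66] [86] [87] [71] [62] [78].

9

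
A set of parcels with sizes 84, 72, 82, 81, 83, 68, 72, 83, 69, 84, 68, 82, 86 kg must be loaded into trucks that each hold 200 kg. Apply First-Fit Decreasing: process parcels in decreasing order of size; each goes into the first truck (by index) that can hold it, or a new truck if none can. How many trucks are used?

7

Sorted descending: 86, 84, 84, 83, 83, 82, 82, 81, 72, 72, 69, 68, 68.
Put 86 kg in truck 1; 114 kg remain.
Put 84 kg in truck 1; 30 kg remain.
Put 84 kg in truck 2; 116 kg remain.
Put 83 kg in truck 2; 33 kg remain.
Put 83 kg in truck 3; 117 kg remain.
Put 82 kg in truck 3; 35 kg remain.
Put 82 kg in truck 4; 118 kg remain.
Put 81 kg in truck 4; 37 kg remain.
Put 72 kg in truck 5; 128 kg remain.
Put 72 kg in truck 5; 56 kg remain.
Put 69 kg in truck 6; 131 kg remain.
Put 68 kg in truck 6; 63 kg remain.
Put 68 kg in truck 7; 132 kg remain.
Final trucks: [86,84] [84,83] [83,82] [82,81] [72,72] [69,68] [68].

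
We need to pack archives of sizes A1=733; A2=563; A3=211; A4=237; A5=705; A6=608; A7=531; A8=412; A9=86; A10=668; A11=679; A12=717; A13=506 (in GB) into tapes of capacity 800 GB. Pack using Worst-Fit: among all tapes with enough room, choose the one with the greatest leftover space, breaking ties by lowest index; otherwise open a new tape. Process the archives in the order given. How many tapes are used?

Put A1 (733 GB) in tape 1; 67 GB remain.
Put A2 (563 GB) in tape 2; 237 GB remain.
Put A3 (211 GB) in tape 2; 26 GB remain.
Put A4 (237 GB) in tape 3; 563 GB remain.
Put A5 (705 GB) in tape 4; 95 GB remain.
Put A6 (608 GB) in tape 5; 192 GB remain.
Put A7 (531 GB) in tape 3; 32 GB remain.
Put A8 (412 GB) in tape 6; 388 GB remain.
Put A9 (86 GB) in tape 6; 302 GB remain.
Put A10 (668 GB) in tape 7; 132 GB remain.
Put A11 (679 GB) in tape 8; 121 GB remain.
Put A12 (717 GB) in tape 9; 83 GB remain.
Put A13 (506 GB) in tape 10; 294 GB remain.
Final tapes: [733] [563,211] [237,531] [705] [608] [412,86] [668] [679] [717] [506].

10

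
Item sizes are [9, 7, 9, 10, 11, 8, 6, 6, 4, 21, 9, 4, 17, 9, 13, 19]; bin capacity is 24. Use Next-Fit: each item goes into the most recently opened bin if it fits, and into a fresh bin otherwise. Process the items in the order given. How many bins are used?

bin 1: place 9, 15 left
bin 1: place 7, 8 left
bin 2: place 9, 15 left
bin 2: place 10, 5 left
bin 3: place 11, 13 left
bin 3: place 8, 5 left
bin 4: place 6, 18 left
bin 4: place 6, 12 left
bin 4: place 4, 8 left
bin 5: place 21, 3 left
bin 6: place 9, 15 left
bin 6: place 4, 11 left
bin 7: place 17, 7 left
bin 8: place 9, 15 left
bin 8: place 13, 2 left
bin 9: place 19, 5 left

9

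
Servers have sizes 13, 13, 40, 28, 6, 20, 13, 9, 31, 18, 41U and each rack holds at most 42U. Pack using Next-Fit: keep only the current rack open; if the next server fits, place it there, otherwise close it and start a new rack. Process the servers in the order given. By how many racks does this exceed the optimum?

Next-Fit: [13,13] [40] [28,6] [20,13,9] [31] [18] [41] → 7 racks.
Total size 232U; any packing needs at least ⌈232/42⌉ = 6 racks.
An optimal packing achieves that bound: [41] [40] [31,9] [28,13] [20,18] [13,13,6] → 6 racks.
Excess: 7 − 6 = 1.

1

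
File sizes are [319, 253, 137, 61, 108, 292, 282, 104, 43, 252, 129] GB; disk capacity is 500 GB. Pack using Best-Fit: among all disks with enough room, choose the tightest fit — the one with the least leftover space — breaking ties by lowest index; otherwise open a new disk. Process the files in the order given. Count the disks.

5

319 GB → disk 1 (remaining 181 GB)
253 GB → disk 2 (remaining 247 GB)
137 GB → disk 1 (remaining 44 GB)
61 GB → disk 2 (remaining 186 GB)
108 GB → disk 2 (remaining 78 GB)
292 GB → disk 3 (remaining 208 GB)
282 GB → disk 4 (remaining 218 GB)
104 GB → disk 3 (remaining 104 GB)
43 GB → disk 1 (remaining 1 GB)
252 GB → disk 5 (remaining 248 GB)
129 GB → disk 4 (remaining 89 GB)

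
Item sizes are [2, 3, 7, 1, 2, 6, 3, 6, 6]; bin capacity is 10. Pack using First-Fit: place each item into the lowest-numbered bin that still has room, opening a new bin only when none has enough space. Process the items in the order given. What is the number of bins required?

2 → bin 1 (remaining 8)
3 → bin 1 (remaining 5)
7 → bin 2 (remaining 3)
1 → bin 1 (remaining 4)
2 → bin 1 (remaining 2)
6 → bin 3 (remaining 4)
3 → bin 2 (remaining 0)
6 → bin 4 (remaining 4)
6 → bin 5 (remaining 4)

5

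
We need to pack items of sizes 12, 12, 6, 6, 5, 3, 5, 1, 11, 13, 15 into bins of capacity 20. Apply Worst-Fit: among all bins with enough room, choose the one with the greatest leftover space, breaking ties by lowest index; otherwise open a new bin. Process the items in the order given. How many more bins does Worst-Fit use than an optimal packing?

1

Worst-Fit: [12,6] [12,6] [5,3,5,1] [11] [13] [15] → 6 bins.
Total size 89; any packing needs at least ⌈89/20⌉ = 5 bins.
An optimal packing achieves that bound: [15,5] [13,6,1] [12,6] [12,5,3] [11] → 5 bins.
Excess: 6 − 5 = 1.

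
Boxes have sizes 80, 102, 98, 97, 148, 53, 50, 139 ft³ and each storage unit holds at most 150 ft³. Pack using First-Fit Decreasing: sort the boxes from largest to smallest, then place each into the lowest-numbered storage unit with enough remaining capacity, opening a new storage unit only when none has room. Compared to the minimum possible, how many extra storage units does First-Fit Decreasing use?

First-Fit Decreasing: [148] [139] [102] [98,50] [97,53] [80] → 6 storage units.
Total size 767 ft³; any packing needs at least ⌈767/150⌉ = 6 storage units.
So 6 is already optimal.

0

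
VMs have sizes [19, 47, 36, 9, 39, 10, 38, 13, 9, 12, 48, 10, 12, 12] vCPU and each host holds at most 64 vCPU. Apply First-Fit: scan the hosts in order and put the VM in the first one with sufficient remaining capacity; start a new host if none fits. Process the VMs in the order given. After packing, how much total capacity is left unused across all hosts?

19 vCPU → host 1 (remaining 45 vCPU)
47 vCPU → host 2 (remaining 17 vCPU)
36 vCPU → host 1 (remaining 9 vCPU)
9 vCPU → host 1 (remaining 0 vCPU)
39 vCPU → host 3 (remaining 25 vCPU)
10 vCPU → host 2 (remaining 7 vCPU)
38 vCPU → host 4 (remaining 26 vCPU)
13 vCPU → host 3 (remaining 12 vCPU)
9 vCPU → host 3 (remaining 3 vCPU)
12 vCPU → host 4 (remaining 14 vCPU)
48 vCPU → host 5 (remaining 16 vCPU)
10 vCPU → host 4 (remaining 4 vCPU)
12 vCPU → host 5 (remaining 4 vCPU)
12 vCPU → host 6 (remaining 52 vCPU)
6 hosts × 64 vCPU = 384 vCPU; used 314 vCPU; unused 70 vCPU.

70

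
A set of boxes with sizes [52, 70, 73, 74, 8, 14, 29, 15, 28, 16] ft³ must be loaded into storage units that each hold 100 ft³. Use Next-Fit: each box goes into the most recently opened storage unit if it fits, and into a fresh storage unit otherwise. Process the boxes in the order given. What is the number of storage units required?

5

52 ft³ → storage unit 1 (remaining 48 ft³)
70 ft³ → storage unit 2 (remaining 30 ft³)
73 ft³ → storage unit 3 (remaining 27 ft³)
74 ft³ → storage unit 4 (remaining 26 ft³)
8 ft³ → storage unit 4 (remaining 18 ft³)
14 ft³ → storage unit 4 (remaining 4 ft³)
29 ft³ → storage unit 5 (remaining 71 ft³)
15 ft³ → storage unit 5 (remaining 56 ft³)
28 ft³ → storage unit 5 (remaining 28 ft³)
16 ft³ → storage unit 5 (remaining 12 ft³)
Final storage units: [52] [70] [73] [74,8,14] [29,15,28,16].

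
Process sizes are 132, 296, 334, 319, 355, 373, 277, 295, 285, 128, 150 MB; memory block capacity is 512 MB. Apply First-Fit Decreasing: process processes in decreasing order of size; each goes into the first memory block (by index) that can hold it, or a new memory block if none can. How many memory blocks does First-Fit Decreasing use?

Sorted descending: 373, 355, 334, 319, 296, 295, 285, 277, 150, 132, 128.
memory block 1: place 373 MB, 139 MB left
memory block 2: place 355 MB, 157 MB left
memory block 3: place 334 MB, 178 MB left
memory block 4: place 319 MB, 193 MB left
memory block 5: place 296 MB, 216 MB left
memory block 6: place 295 MB, 217 MB left
memory block 7: place 285 MB, 227 MB left
memory block 8: place 277 MB, 235 MB left
memory block 2: place 150 MB, 7 MB left
memory block 1: place 132 MB, 7 MB left
memory block 3: place 128 MB, 50 MB left
Final memory blocks: [373,132] [355,150] [334,128] [319] [296] [295] [285] [277].

8 memory blocks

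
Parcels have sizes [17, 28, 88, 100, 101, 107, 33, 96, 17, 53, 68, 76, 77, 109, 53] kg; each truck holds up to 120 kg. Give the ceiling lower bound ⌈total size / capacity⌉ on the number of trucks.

9

Total size = 17 + 28 + 88 + 100 + 101 + 107 + 33 + 96 + 17 + 53 + 68 + 76 + 77 + 109 + 53 = 1023 kg.
⌈1023 / 120⌉ = 9.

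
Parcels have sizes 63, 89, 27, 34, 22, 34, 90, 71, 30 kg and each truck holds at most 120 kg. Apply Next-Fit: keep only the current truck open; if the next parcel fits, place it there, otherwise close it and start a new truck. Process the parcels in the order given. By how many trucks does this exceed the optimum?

1

Next-Fit: [63] [89,27] [34,22,34] [90] [71,30] → 5 trucks.
Total size 460 kg; any packing needs at least ⌈460/120⌉ = 4 trucks.
An optimal packing achieves that bound: [90,30] [89,27] [71,34] [63,34,22] → 4 trucks.
Excess: 5 − 4 = 1.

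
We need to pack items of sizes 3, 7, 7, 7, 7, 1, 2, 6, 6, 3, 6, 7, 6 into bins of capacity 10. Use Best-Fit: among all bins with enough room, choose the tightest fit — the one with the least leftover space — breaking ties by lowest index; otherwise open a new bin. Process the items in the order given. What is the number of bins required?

3 → bin 1 (remaining 7)
7 → bin 1 (remaining 0)
7 → bin 2 (remaining 3)
7 → bin 3 (remaining 3)
7 → bin 4 (remaining 3)
1 → bin 2 (remaining 2)
2 → bin 2 (remaining 0)
6 → bin 5 (remaining 4)
6 → bin 6 (remaining 4)
3 → bin 3 (remaining 0)
6 → bin 7 (remaining 4)
7 → bin 8 (remaining 3)
6 → bin 9 (remaining 4)

9 bins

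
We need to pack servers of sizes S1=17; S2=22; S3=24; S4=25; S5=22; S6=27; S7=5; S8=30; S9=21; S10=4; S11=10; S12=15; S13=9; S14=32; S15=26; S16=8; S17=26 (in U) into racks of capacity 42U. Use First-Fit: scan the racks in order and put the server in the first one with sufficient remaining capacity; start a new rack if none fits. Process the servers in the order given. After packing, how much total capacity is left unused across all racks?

97

Put S1 (17U) in rack 1; 25U remain.
Put S2 (22U) in rack 1; 3U remain.
Put S3 (24U) in rack 2; 18U remain.
Put S4 (25U) in rack 3; 17U remain.
Put S5 (22U) in rack 4; 20U remain.
Put S6 (27U) in rack 5; 15U remain.
Put S7 (5U) in rack 2; 13U remain.
Put S8 (30U) in rack 6; 12U remain.
Put S9 (21U) in rack 7; 21U remain.
Put S10 (4U) in rack 2; 9U remain.
Put S11 (10U) in rack 3; 7U remain.
Put S12 (15U) in rack 4; 5U remain.
Put S13 (9U) in rack 2; 0U remain.
Put S14 (32U) in rack 8; 10U remain.
Put S15 (26U) in rack 9; 16U remain.
Put S16 (8U) in rack 5; 7U remain.
Put S17 (26U) in rack 10; 16U remain.
10 racks × 42U = 420U; used 323U; unused 97U.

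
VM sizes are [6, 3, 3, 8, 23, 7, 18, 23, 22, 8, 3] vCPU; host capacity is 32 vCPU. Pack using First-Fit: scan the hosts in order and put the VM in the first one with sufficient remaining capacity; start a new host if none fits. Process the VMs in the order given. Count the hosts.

5

Put 6 vCPU in host 1; 26 vCPU remain.
Put 3 vCPU in host 1; 23 vCPU remain.
Put 3 vCPU in host 1; 20 vCPU remain.
Put 8 vCPU in host 1; 12 vCPU remain.
Put 23 vCPU in host 2; 9 vCPU remain.
Put 7 vCPU in host 1; 5 vCPU remain.
Put 18 vCPU in host 3; 14 vCPU remain.
Put 23 vCPU in host 4; 9 vCPU remain.
Put 22 vCPU in host 5; 10 vCPU remain.
Put 8 vCPU in host 2; 1 vCPU remain.
Put 3 vCPU in host 1; 2 vCPU remain.
Final hosts: [6,3,3,8,7,3] [23,8] [18] [23] [22].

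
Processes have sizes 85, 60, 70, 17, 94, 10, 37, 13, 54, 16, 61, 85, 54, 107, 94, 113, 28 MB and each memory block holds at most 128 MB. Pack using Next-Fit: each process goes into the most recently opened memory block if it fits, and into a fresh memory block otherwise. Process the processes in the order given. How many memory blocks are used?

memory block 1: place 85 MB, 43 MB left
memory block 2: place 60 MB, 68 MB left
memory block 3: place 70 MB, 58 MB left
memory block 3: place 17 MB, 41 MB left
memory block 4: place 94 MB, 34 MB left
memory block 4: place 10 MB, 24 MB left
memory block 5: place 37 MB, 91 MB left
memory block 5: place 13 MB, 78 MB left
memory block 5: place 54 MB, 24 MB left
memory block 5: place 16 MB, 8 MB left
memory block 6: place 61 MB, 67 MB left
memory block 7: place 85 MB, 43 MB left
memory block 8: place 54 MB, 74 MB left
memory block 9: place 107 MB, 21 MB left
memory block 10: place 94 MB, 34 MB left
memory block 11: place 113 MB, 15 MB left
memory block 12: place 28 MB, 100 MB left

12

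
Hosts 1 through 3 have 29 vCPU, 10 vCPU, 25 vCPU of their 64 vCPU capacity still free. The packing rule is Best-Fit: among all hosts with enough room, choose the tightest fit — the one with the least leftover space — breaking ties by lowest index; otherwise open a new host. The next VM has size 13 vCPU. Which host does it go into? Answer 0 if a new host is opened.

Hosts with room: host 1 (29 vCPU), host 3 (25 vCPU).
Tightest fit is host 3 with 25 vCPU free.

3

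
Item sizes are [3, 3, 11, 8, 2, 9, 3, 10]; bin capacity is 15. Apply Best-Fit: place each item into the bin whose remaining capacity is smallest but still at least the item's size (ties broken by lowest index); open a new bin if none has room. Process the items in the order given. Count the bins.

4 bins

Put 3 in bin 1; 12 remain.
Put 3 in bin 1; 9 remain.
Put 11 in bin 2; 4 remain.
Put 8 in bin 1; 1 remain.
Put 2 in bin 2; 2 remain.
Put 9 in bin 3; 6 remain.
Put 3 in bin 3; 3 remain.
Put 10 in bin 4; 5 remain.
Final bins: [3,3,8] [11,2] [9,3] [10].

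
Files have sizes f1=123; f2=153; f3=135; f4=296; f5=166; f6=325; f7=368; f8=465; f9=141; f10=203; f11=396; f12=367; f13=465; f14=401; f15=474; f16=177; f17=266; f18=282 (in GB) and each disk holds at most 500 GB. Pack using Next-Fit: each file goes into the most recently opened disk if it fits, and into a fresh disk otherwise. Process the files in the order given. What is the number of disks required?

f1 (123 GB) → disk 1 (remaining 377 GB)
f2 (153 GB) → disk 1 (remaining 224 GB)
f3 (135 GB) → disk 1 (remaining 89 GB)
f4 (296 GB) → disk 2 (remaining 204 GB)
f5 (166 GB) → disk 2 (remaining 38 GB)
f6 (325 GB) → disk 3 (remaining 175 GB)
f7 (368 GB) → disk 4 (remaining 132 GB)
f8 (465 GB) → disk 5 (remaining 35 GB)
f9 (141 GB) → disk 6 (remaining 359 GB)
f10 (203 GB) → disk 6 (remaining 156 GB)
f11 (396 GB) → disk 7 (remaining 104 GB)
f12 (367 GB) → disk 8 (remaining 133 GB)
f13 (465 GB) → disk 9 (remaining 35 GB)
f14 (401 GB) → disk 10 (remaining 99 GB)
f15 (474 GB) → disk 11 (remaining 26 GB)
f16 (177 GB) → disk 12 (remaining 323 GB)
f17 (266 GB) → disk 12 (remaining 57 GB)
f18 (282 GB) → disk 13 (remaining 218 GB)
Final disks: [123,153,135] [296,166] [325] [368] [465] [141,203] [396] [367] [465] [401] [474] [177,266] [282].

13 disks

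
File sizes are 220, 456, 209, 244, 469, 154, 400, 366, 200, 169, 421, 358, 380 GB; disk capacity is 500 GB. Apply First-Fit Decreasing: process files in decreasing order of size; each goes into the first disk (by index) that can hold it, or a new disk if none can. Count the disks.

10

Sorted descending: 469, 456, 421, 400, 380, 366, 358, 244, 220, 209, 200, 169, 154.
469 GB → disk 1 (remaining 31 GB)
456 GB → disk 2 (remaining 44 GB)
421 GB → disk 3 (remaining 79 GB)
400 GB → disk 4 (remaining 100 GB)
380 GB → disk 5 (remaining 120 GB)
366 GB → disk 6 (remaining 134 GB)
358 GB → disk 7 (remaining 142 GB)
244 GB → disk 8 (remaining 256 GB)
220 GB → disk 8 (remaining 36 GB)
209 GB → disk 9 (remaining 291 GB)
200 GB → disk 9 (remaining 91 GB)
169 GB → disk 10 (remaining 331 GB)
154 GB → disk 10 (remaining 177 GB)
Final disks: [469] [456] [421] [400] [380] [366] [358] [244,220] [209,200] [169,154].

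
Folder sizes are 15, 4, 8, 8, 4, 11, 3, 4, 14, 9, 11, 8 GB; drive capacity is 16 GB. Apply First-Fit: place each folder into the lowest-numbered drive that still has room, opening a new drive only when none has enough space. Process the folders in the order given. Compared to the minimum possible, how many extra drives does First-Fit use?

First-Fit: [15] [4,8,4] [8,3,4] [11] [14] [9] [11] [8] → 8 drives.
Total size 99 GB; any packing needs at least ⌈99/16⌉ = 7 drives.
An optimal packing achieves that bound: [15] [14] [11,4] [11,4] [9,4,3] [8,8] [8] → 7 drives.
Excess: 8 − 7 = 1.

1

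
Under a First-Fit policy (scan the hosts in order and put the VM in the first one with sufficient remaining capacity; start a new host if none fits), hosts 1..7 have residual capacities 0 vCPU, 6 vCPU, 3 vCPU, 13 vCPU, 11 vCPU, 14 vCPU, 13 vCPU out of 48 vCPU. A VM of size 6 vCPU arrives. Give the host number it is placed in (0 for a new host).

2

Hosts with room: host 2 (6 vCPU), host 4 (13 vCPU), host 5 (11 vCPU), host 6 (14 vCPU), host 7 (13 vCPU).
The first with room is host 2.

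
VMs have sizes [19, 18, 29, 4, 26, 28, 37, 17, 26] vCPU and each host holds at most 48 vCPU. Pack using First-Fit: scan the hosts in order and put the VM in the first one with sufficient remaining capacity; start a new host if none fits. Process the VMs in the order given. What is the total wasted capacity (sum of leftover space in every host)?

host 1: place 19 vCPU, 29 vCPU left
host 1: place 18 vCPU, 11 vCPU left
host 2: place 29 vCPU, 19 vCPU left
host 1: place 4 vCPU, 7 vCPU left
host 3: place 26 vCPU, 22 vCPU left
host 4: place 28 vCPU, 20 vCPU left
host 5: place 37 vCPU, 11 vCPU left
host 2: place 17 vCPU, 2 vCPU left
host 6: place 26 vCPU, 22 vCPU left
6 hosts × 48 vCPU = 288 vCPU; used 204 vCPU; unused 84 vCPU.

84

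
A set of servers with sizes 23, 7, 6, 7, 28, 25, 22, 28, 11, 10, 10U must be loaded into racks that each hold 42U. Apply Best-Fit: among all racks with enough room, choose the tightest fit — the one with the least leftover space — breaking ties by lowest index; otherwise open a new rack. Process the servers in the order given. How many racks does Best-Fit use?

5

23U → rack 1 (remaining 19U)
7U → rack 1 (remaining 12U)
6U → rack 1 (remaining 6U)
7U → rack 2 (remaining 35U)
28U → rack 2 (remaining 7U)
25U → rack 3 (remaining 17U)
22U → rack 4 (remaining 20U)
28U → rack 5 (remaining 14U)
11U → rack 5 (remaining 3U)
10U → rack 3 (remaining 7U)
10U → rack 4 (remaining 10U)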